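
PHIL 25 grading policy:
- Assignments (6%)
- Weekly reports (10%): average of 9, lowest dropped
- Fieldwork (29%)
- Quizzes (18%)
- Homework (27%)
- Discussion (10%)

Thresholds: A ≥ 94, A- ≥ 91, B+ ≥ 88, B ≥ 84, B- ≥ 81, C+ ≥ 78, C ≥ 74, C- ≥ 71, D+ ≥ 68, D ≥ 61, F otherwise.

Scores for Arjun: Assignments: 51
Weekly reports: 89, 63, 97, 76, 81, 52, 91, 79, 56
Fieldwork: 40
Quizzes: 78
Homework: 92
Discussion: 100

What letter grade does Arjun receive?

Weekly reports: drop 52 → average of remaining 8 = 632/8 = 79
Weighted total:
  Assignments 51 × 0.06 = 3.06
  Weekly reports 79 × 0.1 = 7.9
  Fieldwork 40 × 0.29 = 11.6
  Quizzes 78 × 0.18 = 14.04
  Homework 92 × 0.27 = 24.84
  Discussion 100 × 0.1 = 10
Sum = 71.44
71.44 is ≥ 71 and < 74 → C-

C-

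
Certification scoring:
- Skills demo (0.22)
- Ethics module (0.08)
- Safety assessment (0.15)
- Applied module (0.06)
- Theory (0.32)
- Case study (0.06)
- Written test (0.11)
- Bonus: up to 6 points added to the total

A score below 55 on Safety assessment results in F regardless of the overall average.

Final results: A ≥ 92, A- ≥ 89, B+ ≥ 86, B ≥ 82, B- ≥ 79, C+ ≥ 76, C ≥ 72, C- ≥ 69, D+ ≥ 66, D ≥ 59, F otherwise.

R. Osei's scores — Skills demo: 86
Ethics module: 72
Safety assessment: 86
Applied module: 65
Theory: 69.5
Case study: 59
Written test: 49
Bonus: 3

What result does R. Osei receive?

C

Safety assessment score 86 ≥ 55: minimum met.
Weighted total:
  Skills demo 86 × 0.22 = 18.92
  Ethics module 72 × 0.08 = 5.76
  Safety assessment 86 × 0.15 = 12.9
  Applied module 65 × 0.06 = 3.9
  Theory 69.5 × 0.32 = 22.24
  Case study 59 × 0.06 = 3.54
  Written test 49 × 0.11 = 5.39
Sum = 72.65
Bonus: 72.65 + 3 = 75.65
75.65 is ≥ 72 and < 76 → C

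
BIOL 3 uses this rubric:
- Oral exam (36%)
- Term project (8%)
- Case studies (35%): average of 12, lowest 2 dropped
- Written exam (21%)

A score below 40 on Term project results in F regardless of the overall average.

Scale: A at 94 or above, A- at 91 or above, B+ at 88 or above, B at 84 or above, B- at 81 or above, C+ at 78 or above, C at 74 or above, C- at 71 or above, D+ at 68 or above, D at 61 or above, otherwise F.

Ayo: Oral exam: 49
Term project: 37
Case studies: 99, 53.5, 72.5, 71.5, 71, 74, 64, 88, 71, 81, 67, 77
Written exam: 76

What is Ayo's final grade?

F

Case studies: drop 53.5, 64 → average of remaining 10 = 772/10 = 77.2
Term project score 37 < 40: minimum not met.
Weighted total:
  Oral exam 49 × 0.36 = 17.64
  Term project 37 × 0.08 = 2.96
  Case studies 77.2 × 0.35 = 27.02
  Written exam 76 × 0.21 = 15.96
Sum = 63.58
Because the Term project minimum was not met, the result is F.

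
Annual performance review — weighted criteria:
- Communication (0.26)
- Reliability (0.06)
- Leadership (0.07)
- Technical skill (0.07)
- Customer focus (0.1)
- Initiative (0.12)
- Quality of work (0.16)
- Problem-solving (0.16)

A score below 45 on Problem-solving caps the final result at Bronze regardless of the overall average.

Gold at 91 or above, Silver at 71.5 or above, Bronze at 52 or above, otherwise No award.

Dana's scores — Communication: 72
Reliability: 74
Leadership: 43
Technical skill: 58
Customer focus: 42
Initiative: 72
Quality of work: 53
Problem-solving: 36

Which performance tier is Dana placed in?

Bronze

Problem-solving score 36 < 45: minimum not met.
Weighted total:
  Communication 72 × 0.26 = 18.72
  Reliability 74 × 0.06 = 4.44
  Leadership 43 × 0.07 = 3.01
  Technical skill 58 × 0.07 = 4.06
  Customer focus 42 × 0.1 = 4.2
  Initiative 72 × 0.12 = 8.64
  Quality of work 53 × 0.16 = 8.48
  Problem-solving 36 × 0.16 = 5.76
Sum = 57.31
57.31 would be Bronze; cap at Bronze applies → Bronze.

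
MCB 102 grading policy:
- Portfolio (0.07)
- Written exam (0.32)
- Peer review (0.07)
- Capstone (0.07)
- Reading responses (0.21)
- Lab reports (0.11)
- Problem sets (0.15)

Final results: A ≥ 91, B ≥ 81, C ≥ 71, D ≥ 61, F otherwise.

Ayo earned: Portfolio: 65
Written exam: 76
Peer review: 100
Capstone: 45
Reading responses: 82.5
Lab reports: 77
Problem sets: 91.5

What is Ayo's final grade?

C

Weighted total:
  Portfolio 65 × 0.07 = 4.55
  Written exam 76 × 0.32 = 24.32
  Peer review 100 × 0.07 = 7
  Capstone 45 × 0.07 = 3.15
  Reading responses 82.5 × 0.21 = 17.325
  Lab reports 77 × 0.11 = 8.47
  Problem sets 91.5 × 0.15 = 13.725
Sum = 78.54
78.54 is ≥ 71 and < 81 → C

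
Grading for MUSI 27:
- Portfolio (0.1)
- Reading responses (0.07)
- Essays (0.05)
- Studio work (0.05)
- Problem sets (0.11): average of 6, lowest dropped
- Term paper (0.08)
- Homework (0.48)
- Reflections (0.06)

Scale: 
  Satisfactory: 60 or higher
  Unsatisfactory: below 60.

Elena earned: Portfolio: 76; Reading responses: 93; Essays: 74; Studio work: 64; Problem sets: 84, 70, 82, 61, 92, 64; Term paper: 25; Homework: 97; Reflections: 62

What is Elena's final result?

Problem sets: drop 61 → average of remaining 5 = 392/5 = 78.4
Weighted total:
  Portfolio 76 × 0.1 = 7.6
  Reading responses 93 × 0.07 = 6.51
  Essays 74 × 0.05 = 3.7
  Studio work 64 × 0.05 = 3.2
  Problem sets 78.4 × 0.11 = 8.624
  Term paper 25 × 0.08 = 2
  Homework 97 × 0.48 = 46.56
  Reflections 62 × 0.06 = 3.72
Sum = 81.914
81.914 ≥ 60 → Satisfactory

Satisfactory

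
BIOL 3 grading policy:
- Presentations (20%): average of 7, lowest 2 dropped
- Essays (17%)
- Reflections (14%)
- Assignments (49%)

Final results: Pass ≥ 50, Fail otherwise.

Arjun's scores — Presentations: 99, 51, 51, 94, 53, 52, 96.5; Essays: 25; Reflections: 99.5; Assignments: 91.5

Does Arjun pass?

Presentations: drop 51, 51 → average of remaining 5 = 394.5/5 = 78.9
Weighted total:
  Presentations 78.9 × 0.2 = 15.78
  Essays 25 × 0.17 = 4.25
  Reflections 99.5 × 0.14 = 13.93
  Assignments 91.5 × 0.49 = 44.835
Sum = 78.795
78.795 ≥ 50 → Pass

Pass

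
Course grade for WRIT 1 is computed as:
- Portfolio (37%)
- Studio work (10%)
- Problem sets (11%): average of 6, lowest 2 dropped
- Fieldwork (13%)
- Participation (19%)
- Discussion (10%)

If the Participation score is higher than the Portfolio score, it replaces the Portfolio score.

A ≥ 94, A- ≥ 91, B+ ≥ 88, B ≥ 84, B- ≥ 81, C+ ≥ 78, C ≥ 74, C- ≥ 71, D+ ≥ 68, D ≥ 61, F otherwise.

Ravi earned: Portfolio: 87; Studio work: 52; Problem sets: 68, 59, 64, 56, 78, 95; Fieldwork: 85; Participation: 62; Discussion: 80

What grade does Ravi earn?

Problem sets: drop 56, 59 → average of remaining 4 = 305/4 = 76.25
Participation (62) ≤ Portfolio (87), so Portfolio stays at 87.
Weighted total:
  Portfolio 87 × 0.37 = 32.19
  Studio work 52 × 0.1 = 5.2
  Problem sets 76.25 × 0.11 = 8.3875
  Fieldwork 85 × 0.13 = 11.05
  Participation 62 × 0.19 = 11.78
  Discussion 80 × 0.1 = 8
Sum = 76.6075
76.6075 is ≥ 74 and < 78 → C

C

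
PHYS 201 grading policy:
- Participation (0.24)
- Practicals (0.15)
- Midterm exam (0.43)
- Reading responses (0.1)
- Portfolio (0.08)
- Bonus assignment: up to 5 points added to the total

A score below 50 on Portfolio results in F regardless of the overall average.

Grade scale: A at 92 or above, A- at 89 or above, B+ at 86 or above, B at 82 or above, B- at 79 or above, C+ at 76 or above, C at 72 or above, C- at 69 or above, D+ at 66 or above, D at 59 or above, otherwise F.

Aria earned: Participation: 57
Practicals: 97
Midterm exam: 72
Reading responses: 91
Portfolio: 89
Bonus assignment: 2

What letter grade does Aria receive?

C+

Portfolio score 89 ≥ 50: minimum met.
Weighted total:
  Participation 57 × 0.24 = 13.68
  Practicals 97 × 0.15 = 14.55
  Midterm exam 72 × 0.43 = 30.96
  Reading responses 91 × 0.1 = 9.1
  Portfolio 89 × 0.08 = 7.12
Sum = 75.41
Bonus assignment: 75.41 + 2 = 77.41
77.41 is ≥ 76 and < 79 → C+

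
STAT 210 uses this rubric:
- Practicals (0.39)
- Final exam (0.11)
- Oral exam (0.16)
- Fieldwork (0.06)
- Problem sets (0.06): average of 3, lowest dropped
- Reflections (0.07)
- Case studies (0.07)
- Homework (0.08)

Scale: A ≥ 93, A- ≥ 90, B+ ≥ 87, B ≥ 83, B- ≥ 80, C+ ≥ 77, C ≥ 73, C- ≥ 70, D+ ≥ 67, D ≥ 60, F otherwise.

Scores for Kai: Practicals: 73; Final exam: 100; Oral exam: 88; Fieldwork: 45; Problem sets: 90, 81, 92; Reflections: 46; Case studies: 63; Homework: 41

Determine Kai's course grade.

C-

Problem sets: drop 81 → average of remaining 2 = 182/2 = 91
Weighted total:
  Practicals 73 × 0.39 = 28.47
  Final exam 100 × 0.11 = 11
  Oral exam 88 × 0.16 = 14.08
  Fieldwork 45 × 0.06 = 2.7
  Problem sets 91 × 0.06 = 5.46
  Reflections 46 × 0.07 = 3.22
  Case studies 63 × 0.07 = 4.41
  Homework 41 × 0.08 = 3.28
Sum = 72.62
72.62 is ≥ 70 and < 73 → C-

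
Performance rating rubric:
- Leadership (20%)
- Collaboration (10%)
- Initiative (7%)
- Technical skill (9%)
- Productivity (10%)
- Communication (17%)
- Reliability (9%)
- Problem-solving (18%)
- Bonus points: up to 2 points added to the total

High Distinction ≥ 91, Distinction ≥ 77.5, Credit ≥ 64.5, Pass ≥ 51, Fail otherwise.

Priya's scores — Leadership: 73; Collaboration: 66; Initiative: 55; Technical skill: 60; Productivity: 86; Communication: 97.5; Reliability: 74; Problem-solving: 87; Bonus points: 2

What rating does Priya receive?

Distinction

Weighted total:
  Leadership 73 × 0.2 = 14.6
  Collaboration 66 × 0.1 = 6.6
  Initiative 55 × 0.07 = 3.85
  Technical skill 60 × 0.09 = 5.4
  Productivity 86 × 0.1 = 8.6
  Communication 97.5 × 0.17 = 16.575
  Reliability 74 × 0.09 = 6.66
  Problem-solving 87 × 0.18 = 15.66
Sum = 77.945
Bonus points: 77.945 + 2 = 79.945
79.945 is ≥ 77.5 and < 91 → Distinction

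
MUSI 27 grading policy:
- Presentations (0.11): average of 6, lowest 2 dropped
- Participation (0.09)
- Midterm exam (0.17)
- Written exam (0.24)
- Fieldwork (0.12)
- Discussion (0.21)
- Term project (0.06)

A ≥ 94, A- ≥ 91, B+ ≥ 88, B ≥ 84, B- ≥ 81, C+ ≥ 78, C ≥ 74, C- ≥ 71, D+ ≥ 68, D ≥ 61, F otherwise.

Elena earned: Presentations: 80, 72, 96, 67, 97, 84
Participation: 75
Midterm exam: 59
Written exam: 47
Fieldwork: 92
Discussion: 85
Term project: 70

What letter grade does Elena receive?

Presentations: drop 67, 72 → average of remaining 4 = 357/4 = 89.25
Weighted total:
  Presentations 89.25 × 0.11 = 9.8175
  Participation 75 × 0.09 = 6.75
  Midterm exam 59 × 0.17 = 10.03
  Written exam 47 × 0.24 = 11.28
  Fieldwork 92 × 0.12 = 11.04
  Discussion 85 × 0.21 = 17.85
  Term project 70 × 0.06 = 4.2
Sum = 70.9675
70.9675 is ≥ 68 and < 71 → D+

D+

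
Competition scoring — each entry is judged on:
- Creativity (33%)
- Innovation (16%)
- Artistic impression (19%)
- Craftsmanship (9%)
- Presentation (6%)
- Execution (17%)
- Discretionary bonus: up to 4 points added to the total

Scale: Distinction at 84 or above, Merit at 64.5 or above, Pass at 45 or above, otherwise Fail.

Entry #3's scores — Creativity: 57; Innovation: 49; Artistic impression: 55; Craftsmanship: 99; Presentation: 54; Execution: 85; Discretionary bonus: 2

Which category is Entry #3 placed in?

Weighted total:
  Creativity 57 × 0.33 = 18.81
  Innovation 49 × 0.16 = 7.84
  Artistic impression 55 × 0.19 = 10.45
  Craftsmanship 99 × 0.09 = 8.91
  Presentation 54 × 0.06 = 3.24
  Execution 85 × 0.17 = 14.45
Sum = 63.7
Discretionary bonus: 63.7 + 2 = 65.7
65.7 is ≥ 64.5 and < 84 → Merit

Merit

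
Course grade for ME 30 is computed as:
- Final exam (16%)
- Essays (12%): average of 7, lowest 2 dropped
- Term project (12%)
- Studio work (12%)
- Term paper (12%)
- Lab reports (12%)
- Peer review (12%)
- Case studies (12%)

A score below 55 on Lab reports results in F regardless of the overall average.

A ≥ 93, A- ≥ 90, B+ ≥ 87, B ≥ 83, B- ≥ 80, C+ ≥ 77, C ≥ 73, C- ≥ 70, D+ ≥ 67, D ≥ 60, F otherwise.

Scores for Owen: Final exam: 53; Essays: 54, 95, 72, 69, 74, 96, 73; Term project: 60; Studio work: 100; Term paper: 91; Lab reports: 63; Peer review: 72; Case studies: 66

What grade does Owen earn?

C-

Essays: drop 54, 69 → average of remaining 5 = 410/5 = 82
Lab reports score 63 ≥ 55: minimum met.
Weighted total:
  Final exam 53 × 0.16 = 8.48
  Essays 82 × 0.12 = 9.84
  Term project 60 × 0.12 = 7.2
  Studio work 100 × 0.12 = 12
  Term paper 91 × 0.12 = 10.92
  Lab reports 63 × 0.12 = 7.56
  Peer review 72 × 0.12 = 8.64
  Case studies 66 × 0.12 = 7.92
Sum = 72.56
72.56 is ≥ 70 and < 73 → C-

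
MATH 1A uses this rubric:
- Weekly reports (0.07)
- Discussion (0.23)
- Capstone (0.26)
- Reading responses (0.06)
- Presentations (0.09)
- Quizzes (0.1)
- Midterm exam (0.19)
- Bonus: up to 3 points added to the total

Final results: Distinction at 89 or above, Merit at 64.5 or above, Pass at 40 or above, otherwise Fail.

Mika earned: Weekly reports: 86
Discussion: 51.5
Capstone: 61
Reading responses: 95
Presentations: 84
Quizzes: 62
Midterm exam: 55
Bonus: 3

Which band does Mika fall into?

Weighted total:
  Weekly reports 86 × 0.07 = 6.02
  Discussion 51.5 × 0.23 = 11.845
  Capstone 61 × 0.26 = 15.86
  Reading responses 95 × 0.06 = 5.7
  Presentations 84 × 0.09 = 7.56
  Quizzes 62 × 0.1 = 6.2
  Midterm exam 55 × 0.19 = 10.45
Sum = 63.635
Bonus: 63.635 + 3 = 66.635
66.635 is ≥ 64.5 and < 89 → Merit

Merit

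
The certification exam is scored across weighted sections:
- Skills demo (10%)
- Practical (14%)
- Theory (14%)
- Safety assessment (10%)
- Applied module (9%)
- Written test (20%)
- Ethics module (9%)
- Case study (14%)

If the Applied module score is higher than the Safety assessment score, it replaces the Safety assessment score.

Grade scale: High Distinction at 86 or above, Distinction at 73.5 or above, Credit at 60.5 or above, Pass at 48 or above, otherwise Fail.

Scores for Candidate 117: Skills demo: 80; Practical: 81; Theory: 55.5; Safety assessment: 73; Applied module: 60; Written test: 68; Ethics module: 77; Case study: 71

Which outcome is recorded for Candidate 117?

Credit

Applied module (60) ≤ Safety assessment (73), so Safety assessment stays at 73.
Weighted total:
  Skills demo 80 × 0.1 = 8
  Practical 81 × 0.14 = 11.34
  Theory 55.5 × 0.14 = 7.77
  Safety assessment 73 × 0.1 = 7.3
  Applied module 60 × 0.09 = 5.4
  Written test 68 × 0.2 = 13.6
  Ethics module 77 × 0.09 = 6.93
  Case study 71 × 0.14 = 9.94
Sum = 70.28
70.28 is ≥ 60.5 and < 73.5 → Credit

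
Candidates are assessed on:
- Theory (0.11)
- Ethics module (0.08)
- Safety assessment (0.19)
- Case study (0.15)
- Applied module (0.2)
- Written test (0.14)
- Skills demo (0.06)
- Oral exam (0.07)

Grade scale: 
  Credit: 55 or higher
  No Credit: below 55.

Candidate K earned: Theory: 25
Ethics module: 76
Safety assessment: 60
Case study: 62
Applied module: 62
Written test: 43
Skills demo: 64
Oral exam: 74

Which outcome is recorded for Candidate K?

Weighted total:
  Theory 25 × 0.11 = 2.75
  Ethics module 76 × 0.08 = 6.08
  Safety assessment 60 × 0.19 = 11.4
  Case study 62 × 0.15 = 9.3
  Applied module 62 × 0.2 = 12.4
  Written test 43 × 0.14 = 6.02
  Skills demo 64 × 0.06 = 3.84
  Oral exam 74 × 0.07 = 5.18
Sum = 56.97
56.97 ≥ 55 → Credit

Credit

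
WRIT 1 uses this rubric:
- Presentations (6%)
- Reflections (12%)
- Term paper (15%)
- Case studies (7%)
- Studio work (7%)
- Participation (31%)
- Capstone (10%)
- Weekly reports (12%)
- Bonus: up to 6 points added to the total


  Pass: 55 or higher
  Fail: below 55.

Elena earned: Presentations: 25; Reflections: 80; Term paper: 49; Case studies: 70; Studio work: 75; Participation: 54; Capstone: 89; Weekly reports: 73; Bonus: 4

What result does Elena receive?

Pass

Weighted total:
  Presentations 25 × 0.06 = 1.5
  Reflections 80 × 0.12 = 9.6
  Term paper 49 × 0.15 = 7.35
  Case studies 70 × 0.07 = 4.9
  Studio work 75 × 0.07 = 5.25
  Participation 54 × 0.31 = 16.74
  Capstone 89 × 0.1 = 8.9
  Weekly reports 73 × 0.12 = 8.76
Sum = 63
Bonus: 63 + 4 = 67
67 ≥ 55 → Pass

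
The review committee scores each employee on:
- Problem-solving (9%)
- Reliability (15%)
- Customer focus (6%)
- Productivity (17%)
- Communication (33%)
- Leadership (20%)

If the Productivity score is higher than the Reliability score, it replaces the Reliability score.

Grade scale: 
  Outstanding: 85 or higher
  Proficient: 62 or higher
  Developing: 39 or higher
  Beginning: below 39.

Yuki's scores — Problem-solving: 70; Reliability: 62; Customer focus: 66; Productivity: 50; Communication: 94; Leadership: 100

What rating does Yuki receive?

Proficient

Productivity (50) ≤ Reliability (62), so Reliability stays at 62.
Weighted total:
  Problem-solving 70 × 0.09 = 6.3
  Reliability 62 × 0.15 = 9.3
  Customer focus 66 × 0.06 = 3.96
  Productivity 50 × 0.17 = 8.5
  Communication 94 × 0.33 = 31.02
  Leadership 100 × 0.2 = 20
Sum = 79.08
79.08 is ≥ 62 and < 85 → Proficient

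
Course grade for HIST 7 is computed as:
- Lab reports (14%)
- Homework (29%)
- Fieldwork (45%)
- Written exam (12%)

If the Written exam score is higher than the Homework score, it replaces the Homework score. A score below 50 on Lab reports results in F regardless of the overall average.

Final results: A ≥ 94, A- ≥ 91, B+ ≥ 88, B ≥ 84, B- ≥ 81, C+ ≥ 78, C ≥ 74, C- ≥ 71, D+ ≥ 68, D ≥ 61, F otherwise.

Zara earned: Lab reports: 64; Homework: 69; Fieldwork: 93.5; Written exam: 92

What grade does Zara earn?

Written exam (92) > Homework (69), so Homework counts as 92.
Lab reports score 64 ≥ 50: minimum met.
Weighted total:
  Lab reports 64 × 0.14 = 8.96
  Homework 92 × 0.29 = 26.68
  Fieldwork 93.5 × 0.45 = 42.075
  Written exam 92 × 0.12 = 11.04
Sum = 88.755
88.755 is ≥ 88 and < 91 → B+

B+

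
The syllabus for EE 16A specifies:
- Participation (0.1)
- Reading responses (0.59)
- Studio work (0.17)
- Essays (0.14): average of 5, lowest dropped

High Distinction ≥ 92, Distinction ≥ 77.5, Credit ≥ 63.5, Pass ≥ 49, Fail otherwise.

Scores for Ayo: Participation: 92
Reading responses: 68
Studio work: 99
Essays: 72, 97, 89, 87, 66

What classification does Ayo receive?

Essays: drop 66 → average of remaining 4 = 345/4 = 86.25
Weighted total:
  Participation 92 × 0.1 = 9.2
  Reading responses 68 × 0.59 = 40.12
  Studio work 99 × 0.17 = 16.83
  Essays 86.25 × 0.14 = 12.075
Sum = 78.225
78.225 is ≥ 77.5 and < 92 → Distinction

Distinction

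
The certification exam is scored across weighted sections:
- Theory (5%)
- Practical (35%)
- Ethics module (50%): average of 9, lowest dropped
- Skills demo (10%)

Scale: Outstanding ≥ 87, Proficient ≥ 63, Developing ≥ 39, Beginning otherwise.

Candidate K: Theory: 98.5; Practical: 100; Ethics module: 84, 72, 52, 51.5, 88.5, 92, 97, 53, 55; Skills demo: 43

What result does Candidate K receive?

Ethics module: drop 51.5 → average of remaining 8 = 593.5/8 = 74.1875
Weighted total:
  Theory 98.5 × 0.05 = 4.925
  Practical 100 × 0.35 = 35
  Ethics module 74.1875 × 0.5 = 37.09375
  Skills demo 43 × 0.1 = 4.3
Sum = 81.31875
81.31875 is ≥ 63 and < 87 → Proficient

Proficient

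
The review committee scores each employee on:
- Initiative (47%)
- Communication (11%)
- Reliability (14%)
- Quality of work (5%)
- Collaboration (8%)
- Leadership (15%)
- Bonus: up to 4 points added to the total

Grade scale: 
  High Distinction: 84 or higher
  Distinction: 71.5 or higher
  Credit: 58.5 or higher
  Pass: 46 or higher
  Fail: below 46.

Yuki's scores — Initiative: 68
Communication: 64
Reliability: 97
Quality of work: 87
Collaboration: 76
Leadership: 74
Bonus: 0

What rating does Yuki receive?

Weighted total:
  Initiative 68 × 0.47 = 31.96
  Communication 64 × 0.11 = 7.04
  Reliability 97 × 0.14 = 13.58
  Quality of work 87 × 0.05 = 4.35
  Collaboration 76 × 0.08 = 6.08
  Leadership 74 × 0.15 = 11.1
Sum = 74.11
Bonus: 74.11 + 0 = 74.11
74.11 is ≥ 71.5 and < 84 → Distinction

Distinction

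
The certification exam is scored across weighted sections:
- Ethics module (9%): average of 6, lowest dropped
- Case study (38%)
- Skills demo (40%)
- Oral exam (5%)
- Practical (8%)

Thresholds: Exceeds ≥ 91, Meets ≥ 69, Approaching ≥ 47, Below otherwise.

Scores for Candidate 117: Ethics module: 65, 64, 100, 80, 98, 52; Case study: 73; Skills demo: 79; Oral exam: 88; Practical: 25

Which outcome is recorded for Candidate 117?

Meets

Ethics module: drop 52 → average of remaining 5 = 407/5 = 81.4
Weighted total:
  Ethics module 81.4 × 0.09 = 7.326
  Case study 73 × 0.38 = 27.74
  Skills demo 79 × 0.4 = 31.6
  Oral exam 88 × 0.05 = 4.4
  Practical 25 × 0.08 = 2
Sum = 73.066
73.066 is ≥ 69 and < 91 → Meets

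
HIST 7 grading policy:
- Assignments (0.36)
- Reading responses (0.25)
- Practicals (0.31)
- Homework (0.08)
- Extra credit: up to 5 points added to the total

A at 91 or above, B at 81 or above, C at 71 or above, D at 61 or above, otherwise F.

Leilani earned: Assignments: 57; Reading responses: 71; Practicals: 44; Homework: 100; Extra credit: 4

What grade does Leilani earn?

Weighted total:
  Assignments 57 × 0.36 = 20.52
  Reading responses 71 × 0.25 = 17.75
  Practicals 44 × 0.31 = 13.64
  Homework 100 × 0.08 = 8
Sum = 59.91
Extra credit: 59.91 + 4 = 63.91
63.91 is ≥ 61 and < 71 → D

D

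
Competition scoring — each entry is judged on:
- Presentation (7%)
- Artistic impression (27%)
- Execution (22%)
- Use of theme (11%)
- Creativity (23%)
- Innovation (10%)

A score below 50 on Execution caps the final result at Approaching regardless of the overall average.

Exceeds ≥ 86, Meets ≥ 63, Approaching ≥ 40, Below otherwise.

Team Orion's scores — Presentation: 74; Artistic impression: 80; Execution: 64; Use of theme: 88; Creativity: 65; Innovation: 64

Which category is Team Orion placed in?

Execution score 64 ≥ 50: minimum met.
Weighted total:
  Presentation 74 × 0.07 = 5.18
  Artistic impression 80 × 0.27 = 21.6
  Execution 64 × 0.22 = 14.08
  Use of theme 88 × 0.11 = 9.68
  Creativity 65 × 0.23 = 14.95
  Innovation 64 × 0.1 = 6.4
Sum = 71.89
71.89 is ≥ 63 and < 86 → Meets

Meets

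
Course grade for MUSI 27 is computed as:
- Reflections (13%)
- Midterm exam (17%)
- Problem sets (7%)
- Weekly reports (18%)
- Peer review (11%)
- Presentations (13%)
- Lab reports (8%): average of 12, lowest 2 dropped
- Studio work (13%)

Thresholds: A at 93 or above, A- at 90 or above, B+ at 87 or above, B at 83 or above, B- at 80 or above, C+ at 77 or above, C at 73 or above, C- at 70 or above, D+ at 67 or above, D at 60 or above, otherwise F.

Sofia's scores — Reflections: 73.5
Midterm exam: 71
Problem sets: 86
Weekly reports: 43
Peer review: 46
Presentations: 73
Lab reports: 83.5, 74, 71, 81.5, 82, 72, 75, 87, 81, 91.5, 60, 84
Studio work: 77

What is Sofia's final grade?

Lab reports: drop 60, 71 → average of remaining 10 = 811.5/10 = 81.15
Weighted total:
  Reflections 73.5 × 0.13 = 9.555
  Midterm exam 71 × 0.17 = 12.07
  Problem sets 86 × 0.07 = 6.02
  Weekly reports 43 × 0.18 = 7.74
  Peer review 46 × 0.11 = 5.06
  Presentations 73 × 0.13 = 9.49
  Lab reports 81.15 × 0.08 = 6.492
  Studio work 77 × 0.13 = 10.01
Sum = 66.437
66.437 is ≥ 60 and < 67 → D

D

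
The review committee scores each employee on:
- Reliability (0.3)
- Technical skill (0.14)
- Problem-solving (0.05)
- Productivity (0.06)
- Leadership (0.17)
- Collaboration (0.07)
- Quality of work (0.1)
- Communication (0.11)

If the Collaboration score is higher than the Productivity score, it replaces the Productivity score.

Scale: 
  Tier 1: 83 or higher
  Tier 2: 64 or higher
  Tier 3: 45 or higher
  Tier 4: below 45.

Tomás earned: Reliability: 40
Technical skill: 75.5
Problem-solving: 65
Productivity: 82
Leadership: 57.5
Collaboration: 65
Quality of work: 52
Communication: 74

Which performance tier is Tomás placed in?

Tier 3

Collaboration (65) ≤ Productivity (82), so Productivity stays at 82.
Weighted total:
  Reliability 40 × 0.3 = 12
  Technical skill 75.5 × 0.14 = 10.57
  Problem-solving 65 × 0.05 = 3.25
  Productivity 82 × 0.06 = 4.92
  Leadership 57.5 × 0.17 = 9.775
  Collaboration 65 × 0.07 = 4.55
  Quality of work 52 × 0.1 = 5.2
  Communication 74 × 0.11 = 8.14
Sum = 58.405
58.405 is ≥ 45 and < 64 → Tier 3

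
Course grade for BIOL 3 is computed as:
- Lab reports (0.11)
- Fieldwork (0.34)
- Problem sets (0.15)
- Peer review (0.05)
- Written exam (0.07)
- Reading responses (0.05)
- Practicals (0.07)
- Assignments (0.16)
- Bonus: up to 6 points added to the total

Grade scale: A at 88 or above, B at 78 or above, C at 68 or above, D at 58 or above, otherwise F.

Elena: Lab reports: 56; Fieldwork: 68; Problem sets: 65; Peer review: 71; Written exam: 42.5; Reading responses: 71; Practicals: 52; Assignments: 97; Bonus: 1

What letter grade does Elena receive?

Weighted total:
  Lab reports 56 × 0.11 = 6.16
  Fieldwork 68 × 0.34 = 23.12
  Problem sets 65 × 0.15 = 9.75
  Peer review 71 × 0.05 = 3.55
  Written exam 42.5 × 0.07 = 2.975
  Reading responses 71 × 0.05 = 3.55
  Practicals 52 × 0.07 = 3.64
  Assignments 97 × 0.16 = 15.52
Sum = 68.265
Bonus: 68.265 + 1 = 69.265
69.265 is ≥ 68 and < 78 → C

C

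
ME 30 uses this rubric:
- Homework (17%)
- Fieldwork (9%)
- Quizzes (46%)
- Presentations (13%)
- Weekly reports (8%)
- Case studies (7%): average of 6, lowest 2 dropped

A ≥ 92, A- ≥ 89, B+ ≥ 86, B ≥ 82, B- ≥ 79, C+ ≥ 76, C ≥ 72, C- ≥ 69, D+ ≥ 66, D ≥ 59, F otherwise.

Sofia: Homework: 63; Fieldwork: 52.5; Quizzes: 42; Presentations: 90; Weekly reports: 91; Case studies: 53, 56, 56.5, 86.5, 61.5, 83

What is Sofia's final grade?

Case studies: drop 53, 56 → average of remaining 4 = 287.5/4 = 71.875
Weighted total:
  Homework 63 × 0.17 = 10.71
  Fieldwork 52.5 × 0.09 = 4.725
  Quizzes 42 × 0.46 = 19.32
  Presentations 90 × 0.13 = 11.7
  Weekly reports 91 × 0.08 = 7.28
  Case studies 71.875 × 0.07 = 5.03125
Sum = 58.76625
58.76625 < 59 → F

F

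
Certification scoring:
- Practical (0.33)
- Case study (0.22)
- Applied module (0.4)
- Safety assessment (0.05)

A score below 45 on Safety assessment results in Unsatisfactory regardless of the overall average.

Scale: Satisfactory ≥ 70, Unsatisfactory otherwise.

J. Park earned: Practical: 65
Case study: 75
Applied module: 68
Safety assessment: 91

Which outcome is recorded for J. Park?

Safety assessment score 91 ≥ 45: minimum met.
Weighted total:
  Practical 65 × 0.33 = 21.45
  Case study 75 × 0.22 = 16.5
  Applied module 68 × 0.4 = 27.2
  Safety assessment 91 × 0.05 = 4.55
Sum = 69.7
69.7 < 70 → Unsatisfactory

Unsatisfactory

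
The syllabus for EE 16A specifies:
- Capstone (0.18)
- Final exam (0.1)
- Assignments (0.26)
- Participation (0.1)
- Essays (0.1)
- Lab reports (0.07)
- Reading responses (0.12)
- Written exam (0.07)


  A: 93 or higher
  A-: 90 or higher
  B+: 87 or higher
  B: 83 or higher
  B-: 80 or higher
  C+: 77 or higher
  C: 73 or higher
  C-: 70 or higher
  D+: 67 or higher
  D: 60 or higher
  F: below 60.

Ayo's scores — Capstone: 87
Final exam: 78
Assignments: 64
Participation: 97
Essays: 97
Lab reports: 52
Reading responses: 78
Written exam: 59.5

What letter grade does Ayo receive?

Weighted total:
  Capstone 87 × 0.18 = 15.66
  Final exam 78 × 0.1 = 7.8
  Assignments 64 × 0.26 = 16.64
  Participation 97 × 0.1 = 9.7
  Essays 97 × 0.1 = 9.7
  Lab reports 52 × 0.07 = 3.64
  Reading responses 78 × 0.12 = 9.36
  Written exam 59.5 × 0.07 = 4.165
Sum = 76.665
76.665 is ≥ 73 and < 77 → C

C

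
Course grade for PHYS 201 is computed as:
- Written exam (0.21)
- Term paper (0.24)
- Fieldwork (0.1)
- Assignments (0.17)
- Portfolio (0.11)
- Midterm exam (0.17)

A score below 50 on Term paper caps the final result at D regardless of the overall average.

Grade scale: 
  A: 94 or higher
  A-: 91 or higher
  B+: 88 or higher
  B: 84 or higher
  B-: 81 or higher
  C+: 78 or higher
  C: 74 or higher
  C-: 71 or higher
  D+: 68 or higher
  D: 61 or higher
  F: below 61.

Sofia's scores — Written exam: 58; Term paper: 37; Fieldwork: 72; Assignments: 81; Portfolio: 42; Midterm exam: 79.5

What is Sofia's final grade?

F

Term paper score 37 < 50: minimum not met.
Weighted total:
  Written exam 58 × 0.21 = 12.18
  Term paper 37 × 0.24 = 8.88
  Fieldwork 72 × 0.1 = 7.2
  Assignments 81 × 0.17 = 13.77
  Portfolio 42 × 0.11 = 4.62
  Midterm exam 79.5 × 0.17 = 13.515
Sum = 60.165
60.165 would be F; cap at D applies → F.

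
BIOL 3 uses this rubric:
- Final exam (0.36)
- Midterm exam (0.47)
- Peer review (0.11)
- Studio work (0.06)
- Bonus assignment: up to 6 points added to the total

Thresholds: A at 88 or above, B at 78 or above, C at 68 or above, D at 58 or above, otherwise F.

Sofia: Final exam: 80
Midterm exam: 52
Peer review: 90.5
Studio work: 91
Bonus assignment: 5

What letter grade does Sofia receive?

C

Weighted total:
  Final exam 80 × 0.36 = 28.8
  Midterm exam 52 × 0.47 = 24.44
  Peer review 90.5 × 0.11 = 9.955
  Studio work 91 × 0.06 = 5.46
Sum = 68.655
Bonus assignment: 68.655 + 5 = 73.655
73.655 is ≥ 68 and < 78 → C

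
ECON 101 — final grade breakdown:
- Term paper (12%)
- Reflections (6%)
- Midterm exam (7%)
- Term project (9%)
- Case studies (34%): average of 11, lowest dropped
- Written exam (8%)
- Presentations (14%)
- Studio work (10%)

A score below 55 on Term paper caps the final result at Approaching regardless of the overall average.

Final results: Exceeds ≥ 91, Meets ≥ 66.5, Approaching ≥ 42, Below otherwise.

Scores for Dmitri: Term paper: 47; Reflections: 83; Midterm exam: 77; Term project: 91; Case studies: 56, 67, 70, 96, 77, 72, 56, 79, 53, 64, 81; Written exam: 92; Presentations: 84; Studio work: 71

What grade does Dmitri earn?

Approaching

Case studies: drop 53 → average of remaining 10 = 718/10 = 71.8
Term paper score 47 < 55: minimum not met.
Weighted total:
  Term paper 47 × 0.12 = 5.64
  Reflections 83 × 0.06 = 4.98
  Midterm exam 77 × 0.07 = 5.39
  Term project 91 × 0.09 = 8.19
  Case studies 71.8 × 0.34 = 24.412
  Written exam 92 × 0.08 = 7.36
  Presentations 84 × 0.14 = 11.76
  Studio work 71 × 0.1 = 7.1
Sum = 74.832
74.832 would be Meets; cap at Approaching applies → Approaching.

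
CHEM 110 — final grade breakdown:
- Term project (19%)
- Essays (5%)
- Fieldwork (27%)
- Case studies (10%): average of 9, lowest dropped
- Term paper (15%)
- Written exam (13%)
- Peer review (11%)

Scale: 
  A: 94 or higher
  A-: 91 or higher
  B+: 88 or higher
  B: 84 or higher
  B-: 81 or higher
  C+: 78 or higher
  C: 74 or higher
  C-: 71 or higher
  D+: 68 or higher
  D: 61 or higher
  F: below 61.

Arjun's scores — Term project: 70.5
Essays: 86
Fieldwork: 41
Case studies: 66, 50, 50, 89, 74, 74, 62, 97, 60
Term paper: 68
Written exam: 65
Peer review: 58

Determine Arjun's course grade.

Case studies: drop 50 → average of remaining 8 = 572/8 = 71.5
Weighted total:
  Term project 70.5 × 0.19 = 13.395
  Essays 86 × 0.05 = 4.3
  Fieldwork 41 × 0.27 = 11.07
  Case studies 71.5 × 0.1 = 7.15
  Term paper 68 × 0.15 = 10.2
  Written exam 65 × 0.13 = 8.45
  Peer review 58 × 0.11 = 6.38
Sum = 60.945
60.945 < 61 → F

F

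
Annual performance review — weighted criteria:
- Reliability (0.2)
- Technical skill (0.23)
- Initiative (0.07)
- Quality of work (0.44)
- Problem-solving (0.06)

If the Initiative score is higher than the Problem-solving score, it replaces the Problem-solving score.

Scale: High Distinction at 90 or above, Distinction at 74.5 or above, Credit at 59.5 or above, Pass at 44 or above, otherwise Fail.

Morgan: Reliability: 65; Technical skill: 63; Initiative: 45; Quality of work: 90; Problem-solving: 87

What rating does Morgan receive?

Initiative (45) ≤ Problem-solving (87), so Problem-solving stays at 87.
Weighted total:
  Reliability 65 × 0.2 = 13
  Technical skill 63 × 0.23 = 14.49
  Initiative 45 × 0.07 = 3.15
  Quality of work 90 × 0.44 = 39.6
  Problem-solving 87 × 0.06 = 5.22
Sum = 75.46
75.46 is ≥ 74.5 and < 90 → Distinction

Distinction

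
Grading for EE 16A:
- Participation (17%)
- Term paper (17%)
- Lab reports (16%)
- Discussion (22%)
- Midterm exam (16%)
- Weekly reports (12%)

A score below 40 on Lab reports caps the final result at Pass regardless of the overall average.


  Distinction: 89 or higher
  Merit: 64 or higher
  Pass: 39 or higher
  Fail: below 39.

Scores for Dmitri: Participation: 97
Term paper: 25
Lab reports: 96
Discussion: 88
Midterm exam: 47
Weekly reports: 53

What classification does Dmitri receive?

Merit

Lab reports score 96 ≥ 40: minimum met.
Weighted total:
  Participation 97 × 0.17 = 16.49
  Term paper 25 × 0.17 = 4.25
  Lab reports 96 × 0.16 = 15.36
  Discussion 88 × 0.22 = 19.36
  Midterm exam 47 × 0.16 = 7.52
  Weekly reports 53 × 0.12 = 6.36
Sum = 69.34
69.34 is ≥ 64 and < 89 → Merit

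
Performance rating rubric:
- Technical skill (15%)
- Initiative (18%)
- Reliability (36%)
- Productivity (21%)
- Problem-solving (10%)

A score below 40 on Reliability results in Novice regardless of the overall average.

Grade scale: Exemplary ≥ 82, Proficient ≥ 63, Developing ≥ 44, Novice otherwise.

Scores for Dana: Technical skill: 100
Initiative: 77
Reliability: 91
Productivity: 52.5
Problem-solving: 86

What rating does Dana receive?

Proficient

Reliability score 91 ≥ 40: minimum met.
Weighted total:
  Technical skill 100 × 0.15 = 15
  Initiative 77 × 0.18 = 13.86
  Reliability 91 × 0.36 = 32.76
  Productivity 52.5 × 0.21 = 11.025
  Problem-solving 86 × 0.1 = 8.6
Sum = 81.245
81.245 is ≥ 63 and < 82 → Proficient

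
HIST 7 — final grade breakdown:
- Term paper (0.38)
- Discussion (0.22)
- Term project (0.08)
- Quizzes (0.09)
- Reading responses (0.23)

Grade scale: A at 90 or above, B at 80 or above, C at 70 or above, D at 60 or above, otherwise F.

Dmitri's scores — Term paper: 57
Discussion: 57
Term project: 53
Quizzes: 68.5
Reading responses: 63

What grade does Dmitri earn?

Weighted total:
  Term paper 57 × 0.38 = 21.66
  Discussion 57 × 0.22 = 12.54
  Term project 53 × 0.08 = 4.24
  Quizzes 68.5 × 0.09 = 6.165
  Reading responses 63 × 0.23 = 14.49
Sum = 59.095
59.095 < 60 → F

F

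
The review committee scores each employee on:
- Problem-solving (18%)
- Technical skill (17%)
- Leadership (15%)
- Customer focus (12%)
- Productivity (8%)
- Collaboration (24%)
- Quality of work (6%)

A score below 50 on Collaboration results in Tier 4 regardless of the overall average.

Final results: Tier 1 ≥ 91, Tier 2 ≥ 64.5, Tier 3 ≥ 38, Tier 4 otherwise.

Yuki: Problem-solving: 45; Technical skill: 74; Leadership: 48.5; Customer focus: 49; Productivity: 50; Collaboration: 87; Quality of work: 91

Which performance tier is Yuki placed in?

Collaboration score 87 ≥ 50: minimum met.
Weighted total:
  Problem-solving 45 × 0.18 = 8.1
  Technical skill 74 × 0.17 = 12.58
  Leadership 48.5 × 0.15 = 7.275
  Customer focus 49 × 0.12 = 5.88
  Productivity 50 × 0.08 = 4
  Collaboration 87 × 0.24 = 20.88
  Quality of work 91 × 0.06 = 5.46
Sum = 64.175
64.175 is ≥ 38 and < 64.5 → Tier 3

Tier 3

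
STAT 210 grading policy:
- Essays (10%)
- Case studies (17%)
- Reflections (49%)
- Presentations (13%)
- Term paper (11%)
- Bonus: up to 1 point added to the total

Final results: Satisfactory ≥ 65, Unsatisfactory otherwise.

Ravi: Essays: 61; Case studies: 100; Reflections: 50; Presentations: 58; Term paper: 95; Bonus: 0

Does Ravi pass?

Weighted total:
  Essays 61 × 0.1 = 6.1
  Case studies 100 × 0.17 = 17
  Reflections 50 × 0.49 = 24.5
  Presentations 58 × 0.13 = 7.54
  Term paper 95 × 0.11 = 10.45
Sum = 65.59
Bonus: 65.59 + 0 = 65.59
65.59 ≥ 65 → Satisfactory

Satisfactory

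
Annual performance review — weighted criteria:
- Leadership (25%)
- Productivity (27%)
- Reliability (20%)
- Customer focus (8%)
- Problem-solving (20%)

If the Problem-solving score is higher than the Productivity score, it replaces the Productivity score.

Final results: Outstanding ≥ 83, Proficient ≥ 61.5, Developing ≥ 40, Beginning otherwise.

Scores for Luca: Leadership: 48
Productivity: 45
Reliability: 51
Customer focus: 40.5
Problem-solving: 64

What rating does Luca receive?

Problem-solving (64) > Productivity (45), so Productivity counts as 64.
Weighted total:
  Leadership 48 × 0.25 = 12
  Productivity 64 × 0.27 = 17.28
  Reliability 51 × 0.2 = 10.2
  Customer focus 40.5 × 0.08 = 3.24
  Problem-solving 64 × 0.2 = 12.8
Sum = 55.52
55.52 is ≥ 40 and < 61.5 → Developing

Developing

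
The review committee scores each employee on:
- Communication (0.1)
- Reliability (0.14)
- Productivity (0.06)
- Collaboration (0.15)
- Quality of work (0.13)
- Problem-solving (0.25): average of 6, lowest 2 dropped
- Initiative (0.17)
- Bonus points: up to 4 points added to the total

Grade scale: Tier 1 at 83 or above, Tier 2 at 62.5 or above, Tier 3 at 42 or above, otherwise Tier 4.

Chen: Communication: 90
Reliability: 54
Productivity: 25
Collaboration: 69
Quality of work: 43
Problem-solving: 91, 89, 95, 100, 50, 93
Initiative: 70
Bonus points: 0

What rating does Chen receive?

Tier 2

Problem-solving: drop 50, 89 → average of remaining 4 = 379/4 = 94.75
Weighted total:
  Communication 90 × 0.1 = 9
  Reliability 54 × 0.14 = 7.56
  Productivity 25 × 0.06 = 1.5
  Collaboration 69 × 0.15 = 10.35
  Quality of work 43 × 0.13 = 5.59
  Problem-solving 94.75 × 0.25 = 23.6875
  Initiative 70 × 0.17 = 11.9
Sum = 69.5875
Bonus points: 69.5875 + 0 = 69.5875
69.5875 is ≥ 62.5 and < 83 → Tier 2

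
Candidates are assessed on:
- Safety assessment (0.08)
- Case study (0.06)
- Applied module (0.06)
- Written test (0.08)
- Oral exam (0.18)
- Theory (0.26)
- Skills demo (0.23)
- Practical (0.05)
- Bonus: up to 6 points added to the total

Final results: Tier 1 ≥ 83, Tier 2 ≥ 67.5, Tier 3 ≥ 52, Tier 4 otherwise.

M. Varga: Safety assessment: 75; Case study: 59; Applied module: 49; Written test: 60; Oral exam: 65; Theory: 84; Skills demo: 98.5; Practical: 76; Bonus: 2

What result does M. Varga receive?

Weighted total:
  Safety assessment 75 × 0.08 = 6
  Case study 59 × 0.06 = 3.54
  Applied module 49 × 0.06 = 2.94
  Written test 60 × 0.08 = 4.8
  Oral exam 65 × 0.18 = 11.7
  Theory 84 × 0.26 = 21.84
  Skills demo 98.5 × 0.23 = 22.655
  Practical 76 × 0.05 = 3.8
Sum = 77.275
Bonus: 77.275 + 2 = 79.275
79.275 is ≥ 67.5 and < 83 → Tier 2

Tier 2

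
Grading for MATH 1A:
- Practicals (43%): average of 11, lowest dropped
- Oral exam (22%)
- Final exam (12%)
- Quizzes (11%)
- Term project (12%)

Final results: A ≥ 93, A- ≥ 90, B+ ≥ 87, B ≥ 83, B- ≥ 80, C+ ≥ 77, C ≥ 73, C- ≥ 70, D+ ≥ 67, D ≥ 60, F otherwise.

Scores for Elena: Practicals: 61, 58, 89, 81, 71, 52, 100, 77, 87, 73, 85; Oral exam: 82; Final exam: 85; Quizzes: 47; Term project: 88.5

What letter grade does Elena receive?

C+

Practicals: drop 52 → average of remaining 10 = 782/10 = 78.2
Weighted total:
  Practicals 78.2 × 0.43 = 33.626
  Oral exam 82 × 0.22 = 18.04
  Final exam 85 × 0.12 = 10.2
  Quizzes 47 × 0.11 = 5.17
  Term project 88.5 × 0.12 = 10.62
Sum = 77.656
77.656 is ≥ 77 and < 80 → C+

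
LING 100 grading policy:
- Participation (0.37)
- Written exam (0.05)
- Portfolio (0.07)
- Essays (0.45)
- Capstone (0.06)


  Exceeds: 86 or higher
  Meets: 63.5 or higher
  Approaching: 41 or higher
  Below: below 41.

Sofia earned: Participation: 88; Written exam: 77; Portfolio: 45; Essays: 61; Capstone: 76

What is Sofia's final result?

Weighted total:
  Participation 88 × 0.37 = 32.56
  Written exam 77 × 0.05 = 3.85
  Portfolio 45 × 0.07 = 3.15
  Essays 61 × 0.45 = 27.45
  Capstone 76 × 0.06 = 4.56
Sum = 71.57
71.57 is ≥ 63.5 and < 86 → Meets

Meets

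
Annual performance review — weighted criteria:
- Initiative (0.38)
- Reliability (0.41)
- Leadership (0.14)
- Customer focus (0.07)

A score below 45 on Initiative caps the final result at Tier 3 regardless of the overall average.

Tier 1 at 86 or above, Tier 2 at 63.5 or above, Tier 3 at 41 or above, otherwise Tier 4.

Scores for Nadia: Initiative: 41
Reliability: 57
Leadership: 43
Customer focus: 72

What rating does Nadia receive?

Initiative score 41 < 45: minimum not met.
Weighted total:
  Initiative 41 × 0.38 = 15.58
  Reliability 57 × 0.41 = 23.37
  Leadership 43 × 0.14 = 6.02
  Customer focus 72 × 0.07 = 5.04
Sum = 50.01
50.01 would be Tier 3; cap at Tier 3 applies → Tier 3.

Tier 3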